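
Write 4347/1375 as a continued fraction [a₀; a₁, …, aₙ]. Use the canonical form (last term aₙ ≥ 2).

[3; 6, 5, 6, 7]

4347 = 3·1375 + 222
1375 = 6·222 + 43
222 = 5·43 + 7
43 = 6·7 + 1
7 = 7·1 + 0  (stop)
So 4347/1375 = [3; 6, 5, 6, 7].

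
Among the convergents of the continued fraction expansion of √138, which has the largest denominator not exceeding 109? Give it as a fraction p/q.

1116/95

√138 = [11; 1, 2, 1, 22, …] (period length 4).
Convergents:
  p_0/q_0 = 11/1
  p_1/q_1 = 12/1
  p_2/q_2 = 35/3
  p_3/q_3 = 47/4
  p_4/q_4 = 1069/91
  p_5/q_5 = 1116/95
  p_6/q_6 = 3301/281
q_5 = 95 ≤ 109 < 281 = q_6, so the answer is 1116/95.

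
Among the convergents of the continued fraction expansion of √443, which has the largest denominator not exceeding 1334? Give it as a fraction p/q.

18585/883

√443 = [21; 21, 42, …] (period length 2).
Convergents:
  p_0/q_0 = 21/1
  p_1/q_1 = 442/21
  p_2/q_2 = 18585/883
  p_3/q_3 = 390727/18564
q_2 = 883 ≤ 1334 < 18564 = q_3, so the answer is 18585/883.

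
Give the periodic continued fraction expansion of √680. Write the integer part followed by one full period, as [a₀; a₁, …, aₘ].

[26; 13, 52]

a₀ = ⌊√680⌋ = 26.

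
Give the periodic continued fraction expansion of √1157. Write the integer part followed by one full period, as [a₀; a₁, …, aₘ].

a₀ = ⌊√1157⌋ = 34.

[34; 68]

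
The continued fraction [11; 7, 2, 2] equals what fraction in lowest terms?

Using pₖ = aₖpₖ₋₁ + pₖ₋₂ and qₖ = aₖqₖ₋₁ + qₖ₋₂:
  k=0: a=11, p=11, q=1
  k=1: a=7, p=78, q=7
  k=2: a=2, p=167, q=15
  k=3: a=2, p=412, q=37

412/37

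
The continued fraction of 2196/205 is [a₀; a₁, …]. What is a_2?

2196 = 10·205 + 146   →  a_0 = 10
205 = 1·146 + 59   →  a_1 = 1
146 = 2·59 + 28   →  a_2 = 2

2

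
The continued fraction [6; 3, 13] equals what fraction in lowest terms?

Using pₖ = aₖpₖ₋₁ + pₖ₋₂ and qₖ = aₖqₖ₋₁ + qₖ₋₂:
  k=0: a=6, p=6, q=1
  k=1: a=3, p=19, q=3
  k=2: a=13, p=253, q=40

253/40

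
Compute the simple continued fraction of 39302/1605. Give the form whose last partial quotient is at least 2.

[24; 2, 19, 13, 1, 2]

39302 = 24·1605 + 782
1605 = 2·782 + 41
782 = 19·41 + 3
41 = 13·3 + 2
3 = 1·2 + 1
2 = 2·1 + 0  (stop)
So 39302/1605 = [24; 2, 19, 13, 1, 2].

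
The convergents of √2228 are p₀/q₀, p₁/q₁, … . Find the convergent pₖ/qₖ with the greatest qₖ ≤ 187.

5617/119

√2228 = [47; 4, 1, 22, 1, 4, 94, …] (period length 6).
Convergents:
  p_0/q_0 = 47/1
  p_1/q_1 = 189/4
  p_2/q_2 = 236/5
  p_3/q_3 = 5381/114
  p_4/q_4 = 5617/119
  p_5/q_5 = 27849/590
q_4 = 119 ≤ 187 < 590 = q_5, so the answer is 5617/119.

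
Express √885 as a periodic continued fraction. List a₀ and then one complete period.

[29; 1, 2, 1, 58]

a₀ = ⌊√885⌋ = 29.
With m₀=0, d₀=1 and mₖ₊₁ = dₖaₖ − mₖ, dₖ₊₁ = (n − mₖ₊₁²)/dₖ, aₖ₊₁ = ⌊(a₀+mₖ₊₁)/dₖ₊₁⌋:
  k=1: m=29, d=44, a=1
  k=2: m=15, d=15, a=2
  k=3: m=15, d=44, a=1
  k=4: m=29, d=1, a=58
d=1 and a=2a₀=58 at k=4, so the next step gives (m, d) = (29, 44) again — its k=1 value — and the period has length 4.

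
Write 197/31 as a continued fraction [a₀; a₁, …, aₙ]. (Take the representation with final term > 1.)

197 = 6*31 + 11
31 = 2*11 + 9
11 = 1*9 + 2
9 = 4*2 + 1
2 = 2*1 + 0  (stop)
So 197/31 = [6; 2, 1, 4, 2].

[6; 2, 1, 4, 2]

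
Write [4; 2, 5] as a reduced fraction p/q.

Using pₖ = aₖpₖ₋₁ + pₖ₋₂ and qₖ = aₖqₖ₋₁ + qₖ₋₂:
  k=0: a=4, p=4, q=1
  k=1: a=2, p=9, q=2
  k=2: a=5, p=49, q=11

49/11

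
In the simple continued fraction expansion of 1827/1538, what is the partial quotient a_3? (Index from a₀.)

9

1827 = 1·1538 + 289   →  a_0 = 1
1538 = 5·289 + 93   →  a_1 = 5
289 = 3·93 + 10   →  a_2 = 3
93 = 9·10 + 3   →  a_3 = 9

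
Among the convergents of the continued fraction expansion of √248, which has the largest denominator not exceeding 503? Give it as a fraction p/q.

√248 = [15; 1, 2, 1, 30, …] (period length 4).
Convergents:
  p_0/q_0 = 15/1
  p_1/q_1 = 16/1
  p_2/q_2 = 47/3
  p_3/q_3 = 63/4
  p_4/q_4 = 1937/123
  p_5/q_5 = 2000/127
  p_6/q_6 = 5937/377
  p_7/q_7 = 7937/504
q_6 = 377 ≤ 503 < 504 = q_7, so the answer is 5937/377.

5937/377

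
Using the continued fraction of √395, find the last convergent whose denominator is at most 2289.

44221/2225

√395 = [19; 1, 6, 1, 38, …] (period length 4).
Convergents:
  p_0/q_0 = 19/1
  p_1/q_1 = 20/1
  p_2/q_2 = 139/7
  p_3/q_3 = 159/8
  p_4/q_4 = 6181/311
  p_5/q_5 = 6340/319
  p_6/q_6 = 44221/2225
  p_7/q_7 = 50561/2544
q_6 = 2225 ≤ 2289 < 2544 = q_7, so the answer is 44221/2225.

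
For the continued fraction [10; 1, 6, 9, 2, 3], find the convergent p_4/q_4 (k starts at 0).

1466/135

Using pₖ = aₖpₖ₋₁ + pₖ₋₂, qₖ = aₖqₖ₋₁ + qₖ₋₂ (with p₋₁=1, p₋₂=0, q₋₁=0, q₋₂=1):
  k=0: a=10, p=10, q=1
  k=1: a=1, p=11, q=1
  k=2: a=6, p=76, q=7
  k=3: a=9, p=695, q=64
  k=4: a=2, p=1466, q=135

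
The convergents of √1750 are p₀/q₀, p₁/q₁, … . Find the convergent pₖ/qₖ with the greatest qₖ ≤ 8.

√1750 = [41; 1, 4, 1, 82, …] (period length 4).
Convergents:
  p_0/q_0 = 41/1
  p_1/q_1 = 42/1
  p_2/q_2 = 209/5
  p_3/q_3 = 251/6
  p_4/q_4 = 20791/497
q_3 = 6 ≤ 8 < 497 = q_4, so the answer is 251/6.

251/6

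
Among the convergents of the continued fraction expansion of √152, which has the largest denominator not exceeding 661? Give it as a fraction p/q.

√152 = [12; 3, 24, …] (period length 2).
Convergents:
  p_0/q_0 = 12/1
  p_1/q_1 = 37/3
  p_2/q_2 = 900/73
  p_3/q_3 = 2737/222
  p_4/q_4 = 66588/5401
q_3 = 222 ≤ 661 < 5401 = q_4, so the answer is 2737/222.

2737/222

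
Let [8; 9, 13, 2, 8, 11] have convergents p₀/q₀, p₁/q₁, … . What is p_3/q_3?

Using pₖ = aₖpₖ₋₁ + pₖ₋₂, qₖ = aₖqₖ₋₁ + qₖ₋₂ (with p₋₁=1, p₋₂=0, q₋₁=0, q₋₂=1):
  k=0: a=8, p=8, q=1
  k=1: a=9, p=73, q=9
  k=2: a=13, p=957, q=118
  k=3: a=2, p=1987, q=245

1987/245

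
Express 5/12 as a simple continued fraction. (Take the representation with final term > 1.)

5 = 0·12 + 5
12 = 2·5 + 2
5 = 2·2 + 1
2 = 2·1 + 0  (stop)
So 5/12 = [0; 2, 2, 2].

[0; 2, 2, 2]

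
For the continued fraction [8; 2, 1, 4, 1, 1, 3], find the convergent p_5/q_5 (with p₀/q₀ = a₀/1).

Using pₖ = aₖpₖ₋₁ + pₖ₋₂, qₖ = aₖqₖ₋₁ + qₖ₋₂ (with p₋₁=1, p₋₂=0, q₋₁=0, q₋₂=1):
  k=0: a=8, p=8, q=1
  k=1: a=2, p=17, q=2
  k=2: a=1, p=25, q=3
  k=3: a=4, p=117, q=14
  k=4: a=1, p=142, q=17
  k=5: a=1, p=259, q=31

259/31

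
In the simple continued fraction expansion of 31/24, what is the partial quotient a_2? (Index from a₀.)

2

31 = 1·24 + 7   →  a_0 = 1
24 = 3·7 + 3   →  a_1 = 3
7 = 2·3 + 1   →  a_2 = 2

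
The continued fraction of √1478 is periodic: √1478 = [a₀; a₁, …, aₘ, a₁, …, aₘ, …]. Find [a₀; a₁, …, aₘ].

[38; 2, 4, 38, 4, 2, 76]

a₀ = ⌊√1478⌋ = 38.
With m₀=0, d₀=1 and mₖ₊₁ = dₖaₖ − mₖ, dₖ₊₁ = (n − mₖ₊₁²)/dₖ, aₖ₊₁ = ⌊(a₀+mₖ₊₁)/dₖ₊₁⌋:
  k=1: m=38, d=34, a=2
  k=2: m=30, d=17, a=4
  k=3: m=38, d=2, a=38
  k=4: m=38, d=17, a=4
  k=5: m=30, d=34, a=2
  k=6: m=38, d=1, a=76
d=1 and a=2a₀=76 at k=6, so the next step gives (m, d) = (38, 34) again — its k=1 value — and the period has length 6.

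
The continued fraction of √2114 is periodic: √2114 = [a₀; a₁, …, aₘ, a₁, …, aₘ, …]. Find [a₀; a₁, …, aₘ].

[45; 1, 44, 1, 90]

a₀ = ⌊√2114⌋ = 45.
With m₀=0, d₀=1 and mₖ₊₁ = dₖaₖ − mₖ, dₖ₊₁ = (n − mₖ₊₁²)/dₖ, aₖ₊₁ = ⌊(a₀+mₖ₊₁)/dₖ₊₁⌋:
  k=1: m=45, d=89, a=1
  k=2: m=44, d=2, a=44
  k=3: m=44, d=89, a=1
  k=4: m=45, d=1, a=90
d=1 and a=2a₀=90 at k=4, so the next step gives (m, d) = (45, 89) again — its k=1 value — and the period has length 4.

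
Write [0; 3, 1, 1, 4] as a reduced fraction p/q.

9/32

Fold from the inside: start with 4/1.
  1 + 1/4 = 5/4
  1 + 4/5 = 9/5
  3 + 5/9 = 32/9
  0 + 9/32 = 9/32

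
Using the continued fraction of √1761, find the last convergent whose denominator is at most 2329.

√1761 = [41; 1, 26, 1, 82, …] (period length 4).
Convergents:
  p_0/q_0 = 41/1
  p_1/q_1 = 42/1
  p_2/q_2 = 1133/27
  p_3/q_3 = 1175/28
  p_4/q_4 = 97483/2323
  p_5/q_5 = 98658/2351
q_4 = 2323 ≤ 2329 < 2351 = q_5, so the answer is 97483/2323.

97483/2323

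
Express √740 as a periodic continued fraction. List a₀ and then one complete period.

a₀ = ⌊√740⌋ = 27.
With m₀=0, d₀=1 and mₖ₊₁ = dₖaₖ − mₖ, dₖ₊₁ = (n − mₖ₊₁²)/dₖ, aₖ₊₁ = ⌊(a₀+mₖ₊₁)/dₖ₊₁⌋:
  k=1: m=27, d=11, a=4
  k=2: m=17, d=41, a=1
  k=3: m=24, d=4, a=12
  k=4: m=24, d=41, a=1
  k=5: m=17, d=11, a=4
  k=6: m=27, d=1, a=54
d=1 and a=2a₀=54 at k=6, so the next step gives (m, d) = (27, 11) again — its k=1 value — and the period has length 6.

[27; 4, 1, 12, 1, 4, 54]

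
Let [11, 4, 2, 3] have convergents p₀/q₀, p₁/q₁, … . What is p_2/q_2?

101/9

Using pₖ = aₖpₖ₋₁ + pₖ₋₂, qₖ = aₖqₖ₋₁ + qₖ₋₂ (with p₋₁=1, p₋₂=0, q₋₁=0, q₋₂=1):
  k=0: a=11, p=11, q=1
  k=1: a=4, p=45, q=4
  k=2: a=2, p=101, q=9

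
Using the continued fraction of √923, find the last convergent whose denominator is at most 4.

√923 = [30; 2, 1, 1, 1, 2, 60, …] (period length 6).
Convergents:
  p_0/q_0 = 30/1
  p_1/q_1 = 61/2
  p_2/q_2 = 91/3
  p_3/q_3 = 152/5
q_2 = 3 ≤ 4 < 5 = q_3, so the answer is 91/3.

91/3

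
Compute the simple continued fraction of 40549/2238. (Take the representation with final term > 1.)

[18; 8, 2, 4, 14, 2]

40549 = 18×2238 + 265
2238 = 8×265 + 118
265 = 2×118 + 29
118 = 4×29 + 2
29 = 14×2 + 1
2 = 2×1 + 0  (stop)
So 40549/2238 = [18; 8, 2, 4, 14, 2].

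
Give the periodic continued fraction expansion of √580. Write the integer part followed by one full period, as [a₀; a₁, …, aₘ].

a₀ = ⌊√580⌋ = 24.

[24; 12, 48]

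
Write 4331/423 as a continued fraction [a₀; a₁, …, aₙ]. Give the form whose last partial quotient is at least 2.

[10; 4, 5, 3, 6]

4331 = 10*423 + 101
423 = 4*101 + 19
101 = 5*19 + 6
19 = 3*6 + 1
6 = 6*1 + 0  (stop)
So 4331/423 = [10; 4, 5, 3, 6].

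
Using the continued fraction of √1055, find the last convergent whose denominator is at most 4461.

√1055 = [32; 2, 12, 2, 64, …] (period length 4).
Convergents:
  p_0/q_0 = 32/1
  p_1/q_1 = 65/2
  p_2/q_2 = 812/25
  p_3/q_3 = 1689/52
  p_4/q_4 = 108908/3353
  p_5/q_5 = 219505/6758
q_4 = 3353 ≤ 4461 < 6758 = q_5, so the answer is 108908/3353.

108908/3353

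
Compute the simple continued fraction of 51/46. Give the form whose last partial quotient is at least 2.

51 = 1×46 + 5
46 = 9×5 + 1
5 = 5×1 + 0  (stop)
So 51/46 = [1; 9, 5].

[1; 9, 5]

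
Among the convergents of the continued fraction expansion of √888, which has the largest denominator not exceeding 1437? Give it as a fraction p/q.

35491/1191

√888 = [29; 1, 3, 1, 58, …] (period length 4).
Convergents:
  p_0/q_0 = 29/1
  p_1/q_1 = 30/1
  p_2/q_2 = 119/4
  p_3/q_3 = 149/5
  p_4/q_4 = 8761/294
  p_5/q_5 = 8910/299
  p_6/q_6 = 35491/1191
  p_7/q_7 = 44401/1490
q_6 = 1191 ≤ 1437 < 1490 = q_7, so the answer is 35491/1191.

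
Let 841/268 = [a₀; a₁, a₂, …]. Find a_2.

4

841 = 3·268 + 37   →  a_0 = 3
268 = 7·37 + 9   →  a_1 = 7
37 = 4·9 + 1   →  a_2 = 4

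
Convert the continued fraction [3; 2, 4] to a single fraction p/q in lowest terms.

31/9

Using pₖ = aₖpₖ₋₁ + pₖ₋₂ and qₖ = aₖqₖ₋₁ + qₖ₋₂:
  k=0: a=3, p=3, q=1
  k=1: a=2, p=7, q=2
  k=2: a=4, p=31, q=9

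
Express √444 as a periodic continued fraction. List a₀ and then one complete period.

[21; 14, 42]

a₀ = ⌊√444⌋ = 21.
With m₀=0, d₀=1 and mₖ₊₁ = dₖaₖ − mₖ, dₖ₊₁ = (n − mₖ₊₁²)/dₖ, aₖ₊₁ = ⌊(a₀+mₖ₊₁)/dₖ₊₁⌋:
  k=1: m=21, d=3, a=14
  k=2: m=21, d=1, a=42
d=1 and a=2a₀=42 at k=2, so the next step gives (m, d) = (21, 3) again — its k=1 value — and the period has length 2.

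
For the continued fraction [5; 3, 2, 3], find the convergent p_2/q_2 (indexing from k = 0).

Using pₖ = aₖpₖ₋₁ + pₖ₋₂, qₖ = aₖqₖ₋₁ + qₖ₋₂ (with p₋₁=1, p₋₂=0, q₋₁=0, q₋₂=1):
  k=0: a=5, p=5, q=1
  k=1: a=3, p=16, q=3
  k=2: a=2, p=37, q=7

37/7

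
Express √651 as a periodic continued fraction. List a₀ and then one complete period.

a₀ = ⌊√651⌋ = 25.
With m₀=0, d₀=1 and mₖ₊₁ = dₖaₖ − mₖ, dₖ₊₁ = (n − mₖ₊₁²)/dₖ, aₖ₊₁ = ⌊(a₀+mₖ₊₁)/dₖ₊₁⌋:
  k=1: m=25, d=26, a=1
  k=2: m=1, d=25, a=1
  k=3: m=24, d=3, a=16
  k=4: m=24, d=25, a=1
  k=5: m=1, d=26, a=1
  k=6: m=25, d=1, a=50
d=1 and a=2a₀=50 at k=6, so the next step gives (m, d) = (25, 26) again — its k=1 value — and the period has length 6.

[25; 1, 1, 16, 1, 1, 50]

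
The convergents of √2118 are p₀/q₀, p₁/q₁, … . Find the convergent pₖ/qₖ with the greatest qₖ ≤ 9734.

194810/4233

√2118 = [46; 46, 92, …] (period length 2).
Convergents:
  p_0/q_0 = 46/1
  p_1/q_1 = 2117/46
  p_2/q_2 = 194810/4233
  p_3/q_3 = 8963377/194764
q_2 = 4233 ≤ 9734 < 194764 = q_3, so the answer is 194810/4233.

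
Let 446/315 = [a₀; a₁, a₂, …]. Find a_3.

2

446 = 1·315 + 131   →  a_0 = 1
315 = 2·131 + 53   →  a_1 = 2
131 = 2·53 + 25   →  a_2 = 2
53 = 2·25 + 3   →  a_3 = 2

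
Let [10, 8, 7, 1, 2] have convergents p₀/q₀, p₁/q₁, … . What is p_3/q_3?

658/65

Using pₖ = aₖpₖ₋₁ + pₖ₋₂, qₖ = aₖqₖ₋₁ + qₖ₋₂ (with p₋₁=1, p₋₂=0, q₋₁=0, q₋₂=1):
  k=0: a=10, p=10, q=1
  k=1: a=8, p=81, q=8
  k=2: a=7, p=577, q=57
  k=3: a=1, p=658, q=65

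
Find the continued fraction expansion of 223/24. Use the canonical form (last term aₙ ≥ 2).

223 = 9*24 + 7
24 = 3*7 + 3
7 = 2*3 + 1
3 = 3*1 + 0  (stop)
So 223/24 = [9; 3, 2, 3].

[9; 3, 2, 3]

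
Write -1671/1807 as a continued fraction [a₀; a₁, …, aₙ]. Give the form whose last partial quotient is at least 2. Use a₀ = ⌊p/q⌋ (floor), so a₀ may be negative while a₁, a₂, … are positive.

-1671 = -1*1807 + 136
1807 = 13*136 + 39
136 = 3*39 + 19
39 = 2*19 + 1
19 = 19*1 + 0  (stop)
So -1671/1807 = [-1; 13, 3, 2, 19].

[-1; 13, 3, 2, 19]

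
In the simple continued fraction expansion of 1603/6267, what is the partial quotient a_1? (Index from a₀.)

1603 = 0·6267 + 1603   →  a_0 = 0
6267 = 3·1603 + 1458   →  a_1 = 3

3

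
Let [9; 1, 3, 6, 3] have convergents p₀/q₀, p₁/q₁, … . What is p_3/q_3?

244/25

Using pₖ = aₖpₖ₋₁ + pₖ₋₂, qₖ = aₖqₖ₋₁ + qₖ₋₂ (with p₋₁=1, p₋₂=0, q₋₁=0, q₋₂=1):
  k=0: a=9, p=9, q=1
  k=1: a=1, p=10, q=1
  k=2: a=3, p=39, q=4
  k=3: a=6, p=244, q=25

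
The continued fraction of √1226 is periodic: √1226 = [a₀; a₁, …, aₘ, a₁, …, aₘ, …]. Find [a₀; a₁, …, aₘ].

[35; 70]

a₀ = ⌊√1226⌋ = 35.
With m₀=0, d₀=1 and mₖ₊₁ = dₖaₖ − mₖ, dₖ₊₁ = (n − mₖ₊₁²)/dₖ, aₖ₊₁ = ⌊(a₀+mₖ₊₁)/dₖ₊₁⌋:
  k=1: m=35, d=1, a=70
d=1 and a=2a₀=70 at k=1, so the next step gives (m, d) = (35, 1) again — its k=1 value — and the period has length 1.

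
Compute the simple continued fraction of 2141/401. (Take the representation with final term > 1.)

2141 = 5*401 + 136
401 = 2*136 + 129
136 = 1*129 + 7
129 = 18*7 + 3
7 = 2*3 + 1
3 = 3*1 + 0  (stop)
So 2141/401 = [5; 2, 1, 18, 2, 3].

[5; 2, 1, 18, 2, 3]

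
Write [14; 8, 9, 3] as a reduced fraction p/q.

Using pₖ = aₖpₖ₋₁ + pₖ₋₂ and qₖ = aₖqₖ₋₁ + qₖ₋₂:
  k=0: a=14, p=14, q=1
  k=1: a=8, p=113, q=8
  k=2: a=9, p=1031, q=73
  k=3: a=3, p=3206, q=227

3206/227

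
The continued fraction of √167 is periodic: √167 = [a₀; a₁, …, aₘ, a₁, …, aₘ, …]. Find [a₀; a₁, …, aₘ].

a₀ = ⌊√167⌋ = 12.
With m₀=0, d₀=1 and mₖ₊₁ = dₖaₖ − mₖ, dₖ₊₁ = (n − mₖ₊₁²)/dₖ, aₖ₊₁ = ⌊(a₀+mₖ₊₁)/dₖ₊₁⌋:
  k=1: m=12, d=23, a=1
  k=2: m=11, d=2, a=11
  k=3: m=11, d=23, a=1
  k=4: m=12, d=1, a=24
d=1 and a=2a₀=24 at k=4, so the next step gives (m, d) = (12, 23) again — its k=1 value — and the period has length 4.

[12; 1, 11, 1, 24]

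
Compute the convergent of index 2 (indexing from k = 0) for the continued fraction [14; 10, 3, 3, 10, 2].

Using pₖ = aₖpₖ₋₁ + pₖ₋₂, qₖ = aₖqₖ₋₁ + qₖ₋₂ (with p₋₁=1, p₋₂=0, q₋₁=0, q₋₂=1):
  k=0: a=14, p=14, q=1
  k=1: a=10, p=141, q=10
  k=2: a=3, p=437, q=31

437/31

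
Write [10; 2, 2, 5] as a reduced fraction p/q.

281/27

Fold from the inside: start with 5/1.
  2 + 1/5 = 11/5
  2 + 5/11 = 27/11
  10 + 11/27 = 281/27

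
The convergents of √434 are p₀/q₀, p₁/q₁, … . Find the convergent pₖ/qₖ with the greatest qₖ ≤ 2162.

√434 = [20; 1, 4, 1, 40, …] (period length 4).
Convergents:
  p_0/q_0 = 20/1
  p_1/q_1 = 21/1
  p_2/q_2 = 104/5
  p_3/q_3 = 125/6
  p_4/q_4 = 5104/245
  p_5/q_5 = 5229/251
  p_6/q_6 = 26020/1249
  p_7/q_7 = 31249/1500
  p_8/q_8 = 1275980/61249
q_7 = 1500 ≤ 2162 < 61249 = q_8, so the answer is 31249/1500.

31249/1500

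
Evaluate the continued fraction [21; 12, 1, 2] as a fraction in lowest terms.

Using pₖ = aₖpₖ₋₁ + pₖ₋₂ and qₖ = aₖqₖ₋₁ + qₖ₋₂:
  k=0: a=21, p=21, q=1
  k=1: a=12, p=253, q=12
  k=2: a=1, p=274, q=13
  k=3: a=2, p=801, q=38

801/38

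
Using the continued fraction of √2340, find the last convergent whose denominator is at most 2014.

√2340 = [48; 2, 1, 2, 10, 2, 1, 2, 96, …] (period length 8).
Convergents:
  p_0/q_0 = 48/1
  p_1/q_1 = 97/2
  p_2/q_2 = 145/3
  p_3/q_3 = 387/8
  p_4/q_4 = 4015/83
  p_5/q_5 = 8417/174
  p_6/q_6 = 12432/257
  p_7/q_7 = 33281/688
  p_8/q_8 = 3207408/66305
q_7 = 688 ≤ 2014 < 66305 = q_8, so the answer is 33281/688.

33281/688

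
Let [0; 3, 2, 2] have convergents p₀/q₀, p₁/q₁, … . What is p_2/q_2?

2/7

Using pₖ = aₖpₖ₋₁ + pₖ₋₂, qₖ = aₖqₖ₋₁ + qₖ₋₂ (with p₋₁=1, p₋₂=0, q₋₁=0, q₋₂=1):
  k=0: a=0, p=0, q=1
  k=1: a=3, p=1, q=3
  k=2: a=2, p=2, q=7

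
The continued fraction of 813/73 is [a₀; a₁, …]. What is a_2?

3

813 = 11·73 + 10   →  a_0 = 11
73 = 7·10 + 3   →  a_1 = 7
10 = 3·3 + 1   →  a_2 = 3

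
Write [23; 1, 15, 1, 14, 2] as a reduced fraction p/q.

12569/525

Using pₖ = aₖpₖ₋₁ + pₖ₋₂ and qₖ = aₖqₖ₋₁ + qₖ₋₂:
  k=0: a=23, p=23, q=1
  k=1: a=1, p=24, q=1
  k=2: a=15, p=383, q=16
  k=3: a=1, p=407, q=17
  k=4: a=14, p=6081, q=254
  k=5: a=2, p=12569, q=525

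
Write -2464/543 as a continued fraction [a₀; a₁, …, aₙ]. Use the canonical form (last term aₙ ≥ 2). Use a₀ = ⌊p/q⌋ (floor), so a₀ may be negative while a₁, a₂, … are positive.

-2464 = -5×543 + 251
543 = 2×251 + 41
251 = 6×41 + 5
41 = 8×5 + 1
5 = 5×1 + 0  (stop)
So -2464/543 = [-5; 2, 6, 8, 5].

[-5; 2, 6, 8, 5]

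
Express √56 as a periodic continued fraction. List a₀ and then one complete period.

a₀ = ⌊√56⌋ = 7.

[7; 2, 14]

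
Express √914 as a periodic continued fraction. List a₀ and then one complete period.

a₀ = ⌊√914⌋ = 30.
With m₀=0, d₀=1 and mₖ₊₁ = dₖaₖ − mₖ, dₖ₊₁ = (n − mₖ₊₁²)/dₖ, aₖ₊₁ = ⌊(a₀+mₖ₊₁)/dₖ₊₁⌋:
  k=1: m=30, d=14, a=4
  k=2: m=26, d=17, a=3
  k=3: m=25, d=17, a=3
  k=4: m=26, d=14, a=4
  k=5: m=30, d=1, a=60
d=1 and a=2a₀=60 at k=5, so the next step gives (m, d) = (30, 14) again — its k=1 value — and the period has length 5.

[30; 4, 3, 3, 4, 60]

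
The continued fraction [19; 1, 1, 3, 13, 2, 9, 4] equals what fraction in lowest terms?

147029/7513

Using pₖ = aₖpₖ₋₁ + pₖ₋₂ and qₖ = aₖqₖ₋₁ + qₖ₋₂:
  k=0: a=19, p=19, q=1
  k=1: a=1, p=20, q=1
  k=2: a=1, p=39, q=2
  k=3: a=3, p=137, q=7
  k=4: a=13, p=1820, q=93
  k=5: a=2, p=3777, q=193
  k=6: a=9, p=35813, q=1830
  k=7: a=4, p=147029, q=7513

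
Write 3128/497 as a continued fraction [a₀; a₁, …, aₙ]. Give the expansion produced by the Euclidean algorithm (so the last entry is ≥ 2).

3128 = 6×497 + 146
497 = 3×146 + 59
146 = 2×59 + 28
59 = 2×28 + 3
28 = 9×3 + 1
3 = 3×1 + 0  (stop)
So 3128/497 = [6; 3, 2, 2, 9, 3].

[6; 3, 2, 2, 9, 3]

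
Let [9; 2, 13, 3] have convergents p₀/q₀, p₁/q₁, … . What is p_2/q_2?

Using pₖ = aₖpₖ₋₁ + pₖ₋₂, qₖ = aₖqₖ₋₁ + qₖ₋₂ (with p₋₁=1, p₋₂=0, q₋₁=0, q₋₂=1):
  k=0: a=9, p=9, q=1
  k=1: a=2, p=19, q=2
  k=2: a=13, p=256, q=27

256/27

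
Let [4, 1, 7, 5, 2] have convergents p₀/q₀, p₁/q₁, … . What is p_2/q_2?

Using pₖ = aₖpₖ₋₁ + pₖ₋₂, qₖ = aₖqₖ₋₁ + qₖ₋₂ (with p₋₁=1, p₋₂=0, q₋₁=0, q₋₂=1):
  k=0: a=4, p=4, q=1
  k=1: a=1, p=5, q=1
  k=2: a=7, p=39, q=8

39/8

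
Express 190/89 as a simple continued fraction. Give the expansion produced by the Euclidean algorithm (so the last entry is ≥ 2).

[2; 7, 2, 2, 2]

190 = 2×89 + 12
89 = 7×12 + 5
12 = 2×5 + 2
5 = 2×2 + 1
2 = 2×1 + 0  (stop)
So 190/89 = [2; 7, 2, 2, 2].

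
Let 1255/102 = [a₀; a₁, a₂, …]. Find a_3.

2

1255 = 12·102 + 31   →  a_0 = 12
102 = 3·31 + 9   →  a_1 = 3
31 = 3·9 + 4   →  a_2 = 3
9 = 2·4 + 1   →  a_3 = 2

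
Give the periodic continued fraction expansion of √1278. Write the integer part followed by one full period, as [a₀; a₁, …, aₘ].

[35; 1, 2, 1, 70]

a₀ = ⌊√1278⌋ = 35.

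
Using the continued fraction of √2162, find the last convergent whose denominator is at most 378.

√2162 = [46; 2, 92, …] (period length 2).
Convergents:
  p_0/q_0 = 46/1
  p_1/q_1 = 93/2
  p_2/q_2 = 8602/185
  p_3/q_3 = 17297/372
  p_4/q_4 = 1599926/34409
q_3 = 372 ≤ 378 < 34409 = q_4, so the answer is 17297/372.

17297/372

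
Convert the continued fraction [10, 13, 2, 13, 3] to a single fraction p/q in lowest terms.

11273/1119

Fold from the inside: start with 3/1.
  13 + 1/3 = 40/3
  2 + 3/40 = 83/40
  13 + 40/83 = 1119/83
  10 + 83/1119 = 11273/1119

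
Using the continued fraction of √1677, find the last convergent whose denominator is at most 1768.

34399/840

√1677 = [40; 1, 19, 2, 19, 1, 80, …] (period length 6).
Convergents:
  p_0/q_0 = 40/1
  p_1/q_1 = 41/1
  p_2/q_2 = 819/20
  p_3/q_3 = 1679/41
  p_4/q_4 = 32720/799
  p_5/q_5 = 34399/840
  p_6/q_6 = 2784640/67999
q_5 = 840 ≤ 1768 < 67999 = q_6, so the answer is 34399/840.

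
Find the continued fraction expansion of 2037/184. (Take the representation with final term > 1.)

[11; 14, 6, 2]

2037 = 11×184 + 13
184 = 14×13 + 2
13 = 6×2 + 1
2 = 2×1 + 0  (stop)
So 2037/184 = [11; 14, 6, 2].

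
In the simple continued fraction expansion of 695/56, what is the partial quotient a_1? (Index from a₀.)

2

695 = 12·56 + 23   →  a_0 = 12
56 = 2·23 + 10   →  a_1 = 2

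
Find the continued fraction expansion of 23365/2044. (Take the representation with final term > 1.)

23365 = 11·2044 + 881
2044 = 2·881 + 282
881 = 3·282 + 35
282 = 8·35 + 2
35 = 17·2 + 1
2 = 2·1 + 0  (stop)
So 23365/2044 = [11; 2, 3, 8, 17, 2].

[11; 2, 3, 8, 17, 2]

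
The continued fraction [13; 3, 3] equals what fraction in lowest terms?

133/10

Fold from the inside: start with 3/1.
  3 + 1/3 = 10/3
  13 + 3/10 = 133/10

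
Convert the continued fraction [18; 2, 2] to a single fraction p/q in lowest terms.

Using pₖ = aₖpₖ₋₁ + pₖ₋₂ and qₖ = aₖqₖ₋₁ + qₖ₋₂:
  k=0: a=18, p=18, q=1
  k=1: a=2, p=37, q=2
  k=2: a=2, p=92, q=5

92/5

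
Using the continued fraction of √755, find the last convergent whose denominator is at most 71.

1209/44

√755 = [27; 2, 10, 2, 54, …] (period length 4).
Convergents:
  p_0/q_0 = 27/1
  p_1/q_1 = 55/2
  p_2/q_2 = 577/21
  p_3/q_3 = 1209/44
  p_4/q_4 = 65863/2397
q_3 = 44 ≤ 71 < 2397 = q_4, so the answer is 1209/44.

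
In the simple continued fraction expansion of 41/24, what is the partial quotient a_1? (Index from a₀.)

41 = 1·24 + 17   →  a_0 = 1
24 = 1·17 + 7   →  a_1 = 1

1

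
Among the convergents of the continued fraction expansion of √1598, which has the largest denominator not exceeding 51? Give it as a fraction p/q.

1599/40

√1598 = [39; 1, 38, 1, 78, …] (period length 4).
Convergents:
  p_0/q_0 = 39/1
  p_1/q_1 = 40/1
  p_2/q_2 = 1559/39
  p_3/q_3 = 1599/40
  p_4/q_4 = 126281/3159
q_3 = 40 ≤ 51 < 3159 = q_4, so the answer is 1599/40.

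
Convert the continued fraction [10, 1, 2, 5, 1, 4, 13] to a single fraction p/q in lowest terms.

12982/1215

Using pₖ = aₖpₖ₋₁ + pₖ₋₂ and qₖ = aₖqₖ₋₁ + qₖ₋₂:
  k=0: a=10, p=10, q=1
  k=1: a=1, p=11, q=1
  k=2: a=2, p=32, q=3
  k=3: a=5, p=171, q=16
  k=4: a=1, p=203, q=19
  k=5: a=4, p=983, q=92
  k=6: a=13, p=12982, q=1215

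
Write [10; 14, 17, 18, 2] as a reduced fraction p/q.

89341/8871

Using pₖ = aₖpₖ₋₁ + pₖ₋₂ and qₖ = aₖqₖ₋₁ + qₖ₋₂:
  k=0: a=10, p=10, q=1
  k=1: a=14, p=141, q=14
  k=2: a=17, p=2407, q=239
  k=3: a=18, p=43467, q=4316
  k=4: a=2, p=89341, q=8871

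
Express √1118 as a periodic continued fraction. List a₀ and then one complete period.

[33; 2, 3, 2, 3, 2, 66]

a₀ = ⌊√1118⌋ = 33.
With m₀=0, d₀=1 and mₖ₊₁ = dₖaₖ − mₖ, dₖ₊₁ = (n − mₖ₊₁²)/dₖ, aₖ₊₁ = ⌊(a₀+mₖ₊₁)/dₖ₊₁⌋:
  k=1: m=33, d=29, a=2
  k=2: m=25, d=17, a=3
  k=3: m=26, d=26, a=2
  k=4: m=26, d=17, a=3
  k=5: m=25, d=29, a=2
  k=6: m=33, d=1, a=66
d=1 and a=2a₀=66 at k=6, so the next step gives (m, d) = (33, 29) again — its k=1 value — and the period has length 6.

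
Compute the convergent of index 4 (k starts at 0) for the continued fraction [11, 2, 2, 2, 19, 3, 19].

Using pₖ = aₖpₖ₋₁ + pₖ₋₂, qₖ = aₖqₖ₋₁ + qₖ₋₂ (with p₋₁=1, p₋₂=0, q₋₁=0, q₋₂=1):
  k=0: a=11, p=11, q=1
  k=1: a=2, p=23, q=2
  k=2: a=2, p=57, q=5
  k=3: a=2, p=137, q=12
  k=4: a=19, p=2660, q=233

2660/233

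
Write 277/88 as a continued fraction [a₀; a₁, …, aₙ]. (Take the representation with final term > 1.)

[3; 6, 1, 3, 3]

277 = 3×88 + 13
88 = 6×13 + 10
13 = 1×10 + 3
10 = 3×3 + 1
3 = 3×1 + 0  (stop)
So 277/88 = [3; 6, 1, 3, 3].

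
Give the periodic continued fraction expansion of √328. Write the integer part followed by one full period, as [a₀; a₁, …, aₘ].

[18; 9, 36]

a₀ = ⌊√328⌋ = 18.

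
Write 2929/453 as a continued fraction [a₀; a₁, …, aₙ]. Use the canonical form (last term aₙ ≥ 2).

[6; 2, 6, 1, 4, 6]

2929 = 6·453 + 211
453 = 2·211 + 31
211 = 6·31 + 25
31 = 1·25 + 6
25 = 4·6 + 1
6 = 6·1 + 0  (stop)
So 2929/453 = [6; 2, 6, 1, 4, 6].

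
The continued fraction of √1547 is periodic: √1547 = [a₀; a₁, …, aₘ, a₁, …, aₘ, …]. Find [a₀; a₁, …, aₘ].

[39; 3, 78]

a₀ = ⌊√1547⌋ = 39.
With m₀=0, d₀=1 and mₖ₊₁ = dₖaₖ − mₖ, dₖ₊₁ = (n − mₖ₊₁²)/dₖ, aₖ₊₁ = ⌊(a₀+mₖ₊₁)/dₖ₊₁⌋:
  k=1: m=39, d=26, a=3
  k=2: m=39, d=1, a=78
d=1 and a=2a₀=78 at k=2, so the next step gives (m, d) = (39, 26) again — its k=1 value — and the period has length 2.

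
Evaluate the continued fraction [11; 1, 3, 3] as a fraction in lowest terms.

153/13

Using pₖ = aₖpₖ₋₁ + pₖ₋₂ and qₖ = aₖqₖ₋₁ + qₖ₋₂:
  k=0: a=11, p=11, q=1
  k=1: a=1, p=12, q=1
  k=2: a=3, p=47, q=4
  k=3: a=3, p=153, q=13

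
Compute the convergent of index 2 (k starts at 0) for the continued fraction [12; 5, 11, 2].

683/56

Using pₖ = aₖpₖ₋₁ + pₖ₋₂, qₖ = aₖqₖ₋₁ + qₖ₋₂ (with p₋₁=1, p₋₂=0, q₋₁=0, q₋₂=1):
  k=0: a=12, p=12, q=1
  k=1: a=5, p=61, q=5
  k=2: a=11, p=683, q=56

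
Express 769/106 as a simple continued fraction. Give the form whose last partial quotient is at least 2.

[7; 3, 1, 12, 2]

769 = 7·106 + 27
106 = 3·27 + 25
27 = 1·25 + 2
25 = 12·2 + 1
2 = 2·1 + 0  (stop)
So 769/106 = [7; 3, 1, 12, 2].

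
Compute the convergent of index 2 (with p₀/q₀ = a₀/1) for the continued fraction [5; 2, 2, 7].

27/5

Using pₖ = aₖpₖ₋₁ + pₖ₋₂, qₖ = aₖqₖ₋₁ + qₖ₋₂ (with p₋₁=1, p₋₂=0, q₋₁=0, q₋₂=1):
  k=0: a=5, p=5, q=1
  k=1: a=2, p=11, q=2
  k=2: a=2, p=27, q=5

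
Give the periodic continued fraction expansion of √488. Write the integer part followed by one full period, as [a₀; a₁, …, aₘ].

a₀ = ⌊√488⌋ = 22.
With m₀=0, d₀=1 and mₖ₊₁ = dₖaₖ − mₖ, dₖ₊₁ = (n − mₖ₊₁²)/dₖ, aₖ₊₁ = ⌊(a₀+mₖ₊₁)/dₖ₊₁⌋:
  k=1: m=22, d=4, a=11
  k=2: m=22, d=1, a=44
d=1 and a=2a₀=44 at k=2, so the next step gives (m, d) = (22, 4) again — its k=1 value — and the period has length 2.

[22; 11, 44]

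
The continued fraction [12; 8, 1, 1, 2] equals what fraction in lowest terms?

521/43

Fold from the inside: start with 2/1.
  1 + 1/2 = 3/2
  1 + 2/3 = 5/3
  8 + 3/5 = 43/5
  12 + 5/43 = 521/43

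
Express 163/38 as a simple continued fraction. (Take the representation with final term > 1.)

[4; 3, 2, 5]

163 = 4×38 + 11
38 = 3×11 + 5
11 = 2×5 + 1
5 = 5×1 + 0  (stop)
So 163/38 = [4; 3, 2, 5].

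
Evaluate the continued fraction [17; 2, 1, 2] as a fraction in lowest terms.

139/8

Fold from the inside: start with 2/1.
  1 + 1/2 = 3/2
  2 + 2/3 = 8/3
  17 + 3/8 = 139/8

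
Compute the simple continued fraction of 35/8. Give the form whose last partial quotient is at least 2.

35 = 4*8 + 3
8 = 2*3 + 2
3 = 1*2 + 1
2 = 2*1 + 0  (stop)
So 35/8 = [4; 2, 1, 2].

[4; 2, 1, 2]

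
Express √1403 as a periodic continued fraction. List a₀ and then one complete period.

a₀ = ⌊√1403⌋ = 37.
With m₀=0, d₀=1 and mₖ₊₁ = dₖaₖ − mₖ, dₖ₊₁ = (n − mₖ₊₁²)/dₖ, aₖ₊₁ = ⌊(a₀+mₖ₊₁)/dₖ₊₁⌋:
  k=1: m=37, d=34, a=2
  k=2: m=31, d=13, a=5
  k=3: m=34, d=19, a=3
  k=4: m=23, d=46, a=1
  k=5: m=23, d=19, a=3
  k=6: m=34, d=13, a=5
  k=7: m=31, d=34, a=2
  k=8: m=37, d=1, a=74
d=1 and a=2a₀=74 at k=8, so the next step gives (m, d) = (37, 34) again — its k=1 value — and the period has length 8.

[37; 2, 5, 3, 1, 3, 5, 2, 74]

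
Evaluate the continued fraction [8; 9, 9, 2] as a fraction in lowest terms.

1403/173

Using pₖ = aₖpₖ₋₁ + pₖ₋₂ and qₖ = aₖqₖ₋₁ + qₖ₋₂:
  k=0: a=8, p=8, q=1
  k=1: a=9, p=73, q=9
  k=2: a=9, p=665, q=82
  k=3: a=2, p=1403, q=173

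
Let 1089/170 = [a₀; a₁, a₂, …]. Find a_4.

2

1089 = 6·170 + 69   →  a_0 = 6
170 = 2·69 + 32   →  a_1 = 2
69 = 2·32 + 5   →  a_2 = 2
32 = 6·5 + 2   →  a_3 = 6
5 = 2·2 + 1   →  a_4 = 2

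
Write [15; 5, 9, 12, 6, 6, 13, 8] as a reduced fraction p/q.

33734874/2220029

Fold from the inside: start with 8/1.
  13 + 1/8 = 105/8
  6 + 8/105 = 638/105
  6 + 105/638 = 3933/638
  12 + 638/3933 = 47834/3933
  9 + 3933/47834 = 434439/47834
  5 + 47834/434439 = 2220029/434439
  15 + 434439/2220029 = 33734874/2220029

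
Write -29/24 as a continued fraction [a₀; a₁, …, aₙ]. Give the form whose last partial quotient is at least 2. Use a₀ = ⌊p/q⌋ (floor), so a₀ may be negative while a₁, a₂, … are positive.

[-2; 1, 3, 1, 4]

-29 = -2*24 + 19
24 = 1*19 + 5
19 = 3*5 + 4
5 = 1*4 + 1
4 = 4*1 + 0  (stop)
So -29/24 = [-2; 1, 3, 1, 4].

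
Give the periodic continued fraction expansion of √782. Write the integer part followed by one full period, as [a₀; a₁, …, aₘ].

[27; 1, 26, 1, 54]

a₀ = ⌊√782⌋ = 27.
With m₀=0, d₀=1 and mₖ₊₁ = dₖaₖ − mₖ, dₖ₊₁ = (n − mₖ₊₁²)/dₖ, aₖ₊₁ = ⌊(a₀+mₖ₊₁)/dₖ₊₁⌋:
  k=1: m=27, d=53, a=1
  k=2: m=26, d=2, a=26
  k=3: m=26, d=53, a=1
  k=4: m=27, d=1, a=54
d=1 and a=2a₀=54 at k=4, so the next step gives (m, d) = (27, 53) again — its k=1 value — and the period has length 4.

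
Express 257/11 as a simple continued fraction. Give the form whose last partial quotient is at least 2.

257 = 23*11 + 4
11 = 2*4 + 3
4 = 1*3 + 1
3 = 3*1 + 0  (stop)
So 257/11 = [23; 2, 1, 3].

[23; 2, 1, 3]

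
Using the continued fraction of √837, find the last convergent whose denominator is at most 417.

11312/391

√837 = [28; 1, 13, 2, 13, 1, 56, …] (period length 6).
Convergents:
  p_0/q_0 = 28/1
  p_1/q_1 = 29/1
  p_2/q_2 = 405/14
  p_3/q_3 = 839/29
  p_4/q_4 = 11312/391
  p_5/q_5 = 12151/420
q_4 = 391 ≤ 417 < 420 = q_5, so the answer is 11312/391.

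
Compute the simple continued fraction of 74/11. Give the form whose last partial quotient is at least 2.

74 = 6×11 + 8
11 = 1×8 + 3
8 = 2×3 + 2
3 = 1×2 + 1
2 = 2×1 + 0  (stop)
So 74/11 = [6; 1, 2, 1, 2].

[6; 1, 2, 1, 2]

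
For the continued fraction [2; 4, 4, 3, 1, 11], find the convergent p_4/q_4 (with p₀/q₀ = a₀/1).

Using pₖ = aₖpₖ₋₁ + pₖ₋₂, qₖ = aₖqₖ₋₁ + qₖ₋₂ (with p₋₁=1, p₋₂=0, q₋₁=0, q₋₂=1):
  k=0: a=2, p=2, q=1
  k=1: a=4, p=9, q=4
  k=2: a=4, p=38, q=17
  k=3: a=3, p=123, q=55
  k=4: a=1, p=161, q=72

161/72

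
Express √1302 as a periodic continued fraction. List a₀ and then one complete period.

[36; 12, 72]

a₀ = ⌊√1302⌋ = 36.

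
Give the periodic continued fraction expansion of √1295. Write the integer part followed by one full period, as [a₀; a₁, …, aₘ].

[35; 1, 70]

a₀ = ⌊√1295⌋ = 35.
With m₀=0, d₀=1 and mₖ₊₁ = dₖaₖ − mₖ, dₖ₊₁ = (n − mₖ₊₁²)/dₖ, aₖ₊₁ = ⌊(a₀+mₖ₊₁)/dₖ₊₁⌋:
  k=1: m=35, d=70, a=1
  k=2: m=35, d=1, a=70
d=1 and a=2a₀=70 at k=2, so the next step gives (m, d) = (35, 70) again — its k=1 value — and the period has length 2.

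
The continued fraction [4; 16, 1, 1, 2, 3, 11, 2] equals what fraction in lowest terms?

27009/6652

Using pₖ = aₖpₖ₋₁ + pₖ₋₂ and qₖ = aₖqₖ₋₁ + qₖ₋₂:
  k=0: a=4, p=4, q=1
  k=1: a=16, p=65, q=16
  k=2: a=1, p=69, q=17
  k=3: a=1, p=134, q=33
  k=4: a=2, p=337, q=83
  k=5: a=3, p=1145, q=282
  k=6: a=11, p=12932, q=3185
  k=7: a=2, p=27009, q=6652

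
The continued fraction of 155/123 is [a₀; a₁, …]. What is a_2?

155 = 1·123 + 32   →  a_0 = 1
123 = 3·32 + 27   →  a_1 = 3
32 = 1·27 + 5   →  a_2 = 1

1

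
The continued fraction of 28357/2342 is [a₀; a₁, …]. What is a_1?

9

28357 = 12·2342 + 253   →  a_0 = 12
2342 = 9·253 + 65   →  a_1 = 9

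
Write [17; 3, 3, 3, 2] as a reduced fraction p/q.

1315/76

Using pₖ = aₖpₖ₋₁ + pₖ₋₂ and qₖ = aₖqₖ₋₁ + qₖ₋₂:
  k=0: a=17, p=17, q=1
  k=1: a=3, p=52, q=3
  k=2: a=3, p=173, q=10
  k=3: a=3, p=571, q=33
  k=4: a=2, p=1315, q=76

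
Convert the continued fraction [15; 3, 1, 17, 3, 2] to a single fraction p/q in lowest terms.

Fold from the inside: start with 2/1.
  3 + 1/2 = 7/2
  17 + 2/7 = 121/7
  1 + 7/121 = 128/121
  3 + 121/128 = 505/128
  15 + 128/505 = 7703/505

7703/505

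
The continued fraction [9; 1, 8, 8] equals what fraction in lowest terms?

722/73

Using pₖ = aₖpₖ₋₁ + pₖ₋₂ and qₖ = aₖqₖ₋₁ + qₖ₋₂:
  k=0: a=9, p=9, q=1
  k=1: a=1, p=10, q=1
  k=2: a=8, p=89, q=9
  k=3: a=8, p=722, q=73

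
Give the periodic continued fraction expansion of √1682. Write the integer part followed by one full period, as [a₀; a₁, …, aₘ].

a₀ = ⌊√1682⌋ = 41.
With m₀=0, d₀=1 and mₖ₊₁ = dₖaₖ − mₖ, dₖ₊₁ = (n − mₖ₊₁²)/dₖ, aₖ₊₁ = ⌊(a₀+mₖ₊₁)/dₖ₊₁⌋:
  k=1: m=41, d=1, a=82
d=1 and a=2a₀=82 at k=1, so the next step gives (m, d) = (41, 1) again — its k=1 value — and the period has length 1.

[41; 82]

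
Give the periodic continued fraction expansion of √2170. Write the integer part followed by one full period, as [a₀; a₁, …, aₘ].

[46; 1, 1, 2, 1, 1, 92]

a₀ = ⌊√2170⌋ = 46.
With m₀=0, d₀=1 and mₖ₊₁ = dₖaₖ − mₖ, dₖ₊₁ = (n − mₖ₊₁²)/dₖ, aₖ₊₁ = ⌊(a₀+mₖ₊₁)/dₖ₊₁⌋:
  k=1: m=46, d=54, a=1
  k=2: m=8, d=39, a=1
  k=3: m=31, d=31, a=2
  k=4: m=31, d=39, a=1
  k=5: m=8, d=54, a=1
  k=6: m=46, d=1, a=92
d=1 and a=2a₀=92 at k=6, so the next step gives (m, d) = (46, 54) again — its k=1 value — and the period has length 6.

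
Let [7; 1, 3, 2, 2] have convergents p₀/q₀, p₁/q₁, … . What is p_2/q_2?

31/4

Using pₖ = aₖpₖ₋₁ + pₖ₋₂, qₖ = aₖqₖ₋₁ + qₖ₋₂ (with p₋₁=1, p₋₂=0, q₋₁=0, q₋₂=1):
  k=0: a=7, p=7, q=1
  k=1: a=1, p=8, q=1
  k=2: a=3, p=31, q=4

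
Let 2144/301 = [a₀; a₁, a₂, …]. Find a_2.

2144 = 7·301 + 37   →  a_0 = 7
301 = 8·37 + 5   →  a_1 = 8
37 = 7·5 + 2   →  a_2 = 7

7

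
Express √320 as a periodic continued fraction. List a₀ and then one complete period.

[17; 1, 7, 1, 34]

a₀ = ⌊√320⌋ = 17.
With m₀=0, d₀=1 and mₖ₊₁ = dₖaₖ − mₖ, dₖ₊₁ = (n − mₖ₊₁²)/dₖ, aₖ₊₁ = ⌊(a₀+mₖ₊₁)/dₖ₊₁⌋:
  k=1: m=17, d=31, a=1
  k=2: m=14, d=4, a=7
  k=3: m=14, d=31, a=1
  k=4: m=17, d=1, a=34
d=1 and a=2a₀=34 at k=4, so the next step gives (m, d) = (17, 31) again — its k=1 value — and the period has length 4.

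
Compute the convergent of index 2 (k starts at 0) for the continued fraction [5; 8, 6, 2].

251/49

Using pₖ = aₖpₖ₋₁ + pₖ₋₂, qₖ = aₖqₖ₋₁ + qₖ₋₂ (with p₋₁=1, p₋₂=0, q₋₁=0, q₋₂=1):
  k=0: a=5, p=5, q=1
  k=1: a=8, p=41, q=8
  k=2: a=6, p=251, q=49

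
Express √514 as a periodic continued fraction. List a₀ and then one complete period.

a₀ = ⌊√514⌋ = 22.
With m₀=0, d₀=1 and mₖ₊₁ = dₖaₖ − mₖ, dₖ₊₁ = (n − mₖ₊₁²)/dₖ, aₖ₊₁ = ⌊(a₀+mₖ₊₁)/dₖ₊₁⌋:
  k=1: m=22, d=30, a=1
  k=2: m=8, d=15, a=2
  k=3: m=22, d=2, a=22
  k=4: m=22, d=15, a=2
  k=5: m=8, d=30, a=1
  k=6: m=22, d=1, a=44
d=1 and a=2a₀=44 at k=6, so the next step gives (m, d) = (22, 30) again — its k=1 value — and the period has length 6.

[22; 1, 2, 22, 2, 1, 44]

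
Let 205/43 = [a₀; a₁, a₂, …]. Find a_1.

1

205 = 4·43 + 33   →  a_0 = 4
43 = 1·33 + 10   →  a_1 = 1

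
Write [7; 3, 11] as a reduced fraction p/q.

Using pₖ = aₖpₖ₋₁ + pₖ₋₂ and qₖ = aₖqₖ₋₁ + qₖ₋₂:
  k=0: a=7, p=7, q=1
  k=1: a=3, p=22, q=3
  k=2: a=11, p=249, q=34

249/34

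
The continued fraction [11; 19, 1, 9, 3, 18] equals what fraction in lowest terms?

Fold from the inside: start with 18/1.
  3 + 1/18 = 55/18
  9 + 18/55 = 513/55
  1 + 55/513 = 568/513
  19 + 513/568 = 11305/568
  11 + 568/11305 = 124923/11305

124923/11305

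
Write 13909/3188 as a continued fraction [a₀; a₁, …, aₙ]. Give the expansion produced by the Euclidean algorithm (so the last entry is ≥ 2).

13909 = 4·3188 + 1157
3188 = 2·1157 + 874
1157 = 1·874 + 283
874 = 3·283 + 25
283 = 11·25 + 8
25 = 3·8 + 1
8 = 8·1 + 0  (stop)
So 13909/3188 = [4; 2, 1, 3, 11, 3, 8].

[4; 2, 1, 3, 11, 3, 8]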